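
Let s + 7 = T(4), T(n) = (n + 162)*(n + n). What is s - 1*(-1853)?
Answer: 3174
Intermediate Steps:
T(n) = 2*n*(162 + n) (T(n) = (162 + n)*(2*n) = 2*n*(162 + n))
s = 1321 (s = -7 + 2*4*(162 + 4) = -7 + 2*4*166 = -7 + 1328 = 1321)
s - 1*(-1853) = 1321 - 1*(-1853) = 1321 + 1853 = 3174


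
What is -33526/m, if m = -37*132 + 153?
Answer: 33526/4731 ≈ 7.0864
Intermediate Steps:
m = -4731 (m = -4884 + 153 = -4731)
-33526/m = -33526/(-4731) = -33526*(-1/4731) = 33526/4731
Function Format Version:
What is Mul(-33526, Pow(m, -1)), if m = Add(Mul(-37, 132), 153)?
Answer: Rational(33526, 4731) ≈ 7.0864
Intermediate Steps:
m = -4731 (m = Add(-4884, 153) = -4731)
Mul(-33526, Pow(m, -1)) = Mul(-33526, Pow(-4731, -1)) = Mul(-33526, Rational(-1, 4731)) = Rational(33526, 4731)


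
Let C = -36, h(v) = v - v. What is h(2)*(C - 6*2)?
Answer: 0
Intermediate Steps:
h(v) = 0
h(2)*(C - 6*2) = 0*(-36 - 6*2) = 0*(-36 - 12) = 0*(-48) = 0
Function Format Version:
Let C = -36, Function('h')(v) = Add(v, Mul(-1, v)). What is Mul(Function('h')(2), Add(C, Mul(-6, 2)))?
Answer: 0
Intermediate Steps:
Function('h')(v) = 0
Mul(Function('h')(2), Add(C, Mul(-6, 2))) = Mul(0, Add(-36, Mul(-6, 2))) = Mul(0, Add(-36, -12)) = Mul(0, -48) = 0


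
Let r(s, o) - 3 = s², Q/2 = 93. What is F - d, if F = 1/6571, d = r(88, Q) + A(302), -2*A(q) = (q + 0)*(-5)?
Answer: -55866641/6571 ≈ -8502.0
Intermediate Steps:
Q = 186 (Q = 2*93 = 186)
r(s, o) = 3 + s²
A(q) = 5*q/2 (A(q) = -(q + 0)*(-5)/2 = -q*(-5)/2 = -(-5)*q/2 = 5*q/2)
d = 8502 (d = (3 + 88²) + (5/2)*302 = (3 + 7744) + 755 = 7747 + 755 = 8502)
F = 1/6571 ≈ 0.00015218
F - d = 1/6571 - 1*8502 = 1/6571 - 8502 = -55866641/6571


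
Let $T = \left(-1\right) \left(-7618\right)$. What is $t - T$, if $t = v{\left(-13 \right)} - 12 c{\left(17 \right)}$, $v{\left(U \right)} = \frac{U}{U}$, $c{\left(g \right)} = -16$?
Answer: $-7425$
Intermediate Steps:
$v{\left(U \right)} = 1$
$t = 193$ ($t = 1 - -192 = 1 + 192 = 193$)
$T = 7618$
$t - T = 193 - 7618 = -7425$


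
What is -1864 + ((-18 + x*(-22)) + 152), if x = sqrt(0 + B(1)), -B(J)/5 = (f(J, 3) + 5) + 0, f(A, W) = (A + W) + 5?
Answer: -1730 - 22*I*sqrt(70) ≈ -1730.0 - 184.07*I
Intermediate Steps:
f(A, W) = 5 + A + W
B(J) = -65 - 5*J (B(J) = -5*(((5 + J + 3) + 5) + 0) = -5*(((8 + J) + 5) + 0) = -5*((13 + J) + 0) = -5*(13 + J) = -65 - 5*J)
x = I*sqrt(70) (x = sqrt(0 + (-65 - 5*1)) = sqrt(0 + (-65 - 5)) = sqrt(0 - 70) = sqrt(-70) = I*sqrt(70) ≈ 8.3666*I)
-1864 + ((-18 + x*(-22)) + 152) = -1864 + ((-18 + (I*sqrt(70))*(-22)) + 152) = -1864 + ((-18 - 22*I*sqrt(70)) + 152) = -1864 + (134 - 22*I*sqrt(70)) = -1730 - 22*I*sqrt(70)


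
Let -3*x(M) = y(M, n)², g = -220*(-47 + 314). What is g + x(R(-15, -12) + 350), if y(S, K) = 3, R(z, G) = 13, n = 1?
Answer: -58743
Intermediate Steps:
g = -58740 (g = -220*267 = -58740)
x(M) = -3 (x(M) = -⅓*3² = -⅓*9 = -3)
g + x(R(-15, -12) + 350) = -58740 - 3 = -58743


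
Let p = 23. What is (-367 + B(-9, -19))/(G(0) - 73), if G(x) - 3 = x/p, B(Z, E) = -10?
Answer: 377/70 ≈ 5.3857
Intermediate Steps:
G(x) = 3 + x/23
(-367 + B(-9, -19))/(G(0) - 73) = (-367 - 10)/((3 + (1/23)*0) - 73) = -377/((3 + 0) - 73) = -377/(3 - 73) = -377/(-70) = -377*(-1/70) = 377/70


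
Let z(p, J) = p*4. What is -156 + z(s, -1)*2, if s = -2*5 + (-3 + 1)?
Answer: -252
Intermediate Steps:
s = -12 (s = -10 - 2 = -12)
z(p, J) = 4*p
-156 + z(s, -1)*2 = -156 + (4*(-12))*2 = -156 - 48*2 = -156 - 96 = -252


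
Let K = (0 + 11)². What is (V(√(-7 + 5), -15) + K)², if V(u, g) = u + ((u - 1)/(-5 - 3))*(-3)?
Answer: 930983/64 + 10615*I*√2/32 ≈ 14547.0 + 469.12*I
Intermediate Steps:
K = 121 (K = 11² = 121)
V(u, g) = -3/8 + 11*u/8 (V(u, g) = u + ((-1 + u)/(-8))*(-3) = u + ((-1 + u)*(-⅛))*(-3) = u + (⅛ - u/8)*(-3) = u + (-3/8 + 3*u/8) = -3/8 + 11*u/8)
(V(√(-7 + 5), -15) + K)² = ((-3/8 + 11*√(-7 + 5)/8) + 121)² = ((-3/8 + 11*√(-2)/8) + 121)² = ((-3/8 + 11*(I*√2)/8) + 121)² = ((-3/8 + 11*I*√2/8) + 121)² = (965/8 + 11*I*√2/8)²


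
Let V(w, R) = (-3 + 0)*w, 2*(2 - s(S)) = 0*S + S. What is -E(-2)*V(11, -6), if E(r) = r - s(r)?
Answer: -165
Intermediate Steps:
s(S) = 2 - S/2 (s(S) = 2 - (0*S + S)/2 = 2 - (0 + S)/2 = 2 - S/2)
V(w, R) = -3*w
E(r) = -2 + 3*r/2 (E(r) = r - (2 - r/2) = r + (-2 + r/2) = -2 + 3*r/2)
-E(-2)*V(11, -6) = -(-2 + (3/2)*(-2))*(-3*11) = -(-2 - 3)*(-33) = -(-5)*(-33) = -1*165 = -165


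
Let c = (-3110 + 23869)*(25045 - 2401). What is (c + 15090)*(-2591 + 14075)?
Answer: 5398420378824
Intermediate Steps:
c = 470066796 (c = 20759*22644 = 470066796)
(c + 15090)*(-2591 + 14075) = (470066796 + 15090)*(-2591 + 14075) = 470081886*11484 = 5398420378824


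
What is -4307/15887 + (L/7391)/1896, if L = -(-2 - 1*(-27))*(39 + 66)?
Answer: -20132380509/74209956344 ≈ -0.27129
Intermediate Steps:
L = -2625 (L = -(-2 + 27)*105 = -25*105 = -1*2625 = -2625)
-4307/15887 + (L/7391)/1896 = -4307/15887 - 2625/7391/1896 = -4307*1/15887 - 2625*1/7391*(1/1896) = -4307/15887 - 2625/7391*1/1896 = -4307/15887 - 875/4671112 = -20132380509/74209956344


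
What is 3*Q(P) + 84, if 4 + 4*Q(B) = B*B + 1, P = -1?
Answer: 165/2 ≈ 82.500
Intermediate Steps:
Q(B) = -¾ + B²/4 (Q(B) = -1 + (B*B + 1)/4 = -1 + (B² + 1)/4 = -1 + (1 + B²)/4 = -1 + (¼ + B²/4) = -¾ + B²/4)
3*Q(P) + 84 = 3*(-¾ + (¼)*(-1)²) + 84 = 3*(-¾ + (¼)*1) + 84 = 3*(-¾ + ¼) + 84 = 3*(-½) + 84 = -3/2 + 84 = 165/2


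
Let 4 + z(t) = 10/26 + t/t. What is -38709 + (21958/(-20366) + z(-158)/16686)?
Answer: -42752881370345/1104437997 ≈ -38710.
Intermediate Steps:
z(t) = -34/13 (z(t) = -4 + (10/26 + t/t) = -4 + (10*(1/26) + 1) = -4 + (5/13 + 1) = -4 + 18/13 = -34/13)
-38709 + (21958/(-20366) + z(-158)/16686) = -38709 + (21958/(-20366) - 34/13/16686) = -38709 + (21958*(-1/20366) - 34/13*1/16686) = -38709 + (-10979/10183 - 17/108459) = -38709 - 1190944472/1104437997 = -42752881370345/1104437997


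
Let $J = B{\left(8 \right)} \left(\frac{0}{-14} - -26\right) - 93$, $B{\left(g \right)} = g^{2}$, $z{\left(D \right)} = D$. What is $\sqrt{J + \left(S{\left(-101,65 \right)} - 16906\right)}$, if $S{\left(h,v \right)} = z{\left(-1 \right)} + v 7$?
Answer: $i \sqrt{14881} \approx 121.99 i$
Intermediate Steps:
$S{\left(h,v \right)} = -1 + 7 v$ ($S{\left(h,v \right)} = -1 + v 7 = -1 + 7 v$)
$J = 1571$ ($J = 8^{2} \left(\frac{0}{-14} - -26\right) - 93 = 64 \left(0 \left(- \frac{1}{14}\right) + 26\right) - 93 = 64 \left(0 + 26\right) - 93 = 64 \cdot 26 - 93 = 1664 - 93 = 1571$)
$\sqrt{J + \left(S{\left(-101,65 \right)} - 16906\right)} = \sqrt{1571 + \left(\left(-1 + 7 \cdot 65\right) - 16906\right)} = \sqrt{1571 + \left(\left(-1 + 455\right) - 16906\right)} = \sqrt{1571 + \left(454 - 16906\right)} = \sqrt{1571 - 16452} = \sqrt{-14881} = i \sqrt{14881}$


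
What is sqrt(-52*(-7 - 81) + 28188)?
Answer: 2*sqrt(8191) ≈ 181.01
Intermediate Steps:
sqrt(-52*(-7 - 81) + 28188) = sqrt(-52*(-88) + 28188) = sqrt(4576 + 28188) = sqrt(32764) = 2*sqrt(8191)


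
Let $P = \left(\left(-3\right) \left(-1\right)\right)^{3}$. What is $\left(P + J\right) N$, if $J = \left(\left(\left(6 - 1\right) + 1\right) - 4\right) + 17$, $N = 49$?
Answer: $2254$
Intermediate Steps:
$J = 19$ ($J = \left(\left(5 + 1\right) - 4\right) + 17 = \left(6 - 4\right) + 17 = 2 + 17 = 19$)
$P = 27$ ($P = 3^{3} = 27$)
$\left(P + J\right) N = \left(27 + 19\right) 49 = 46 \cdot 49 = 2254$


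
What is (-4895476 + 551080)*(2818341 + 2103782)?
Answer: -21383651472708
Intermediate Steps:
(-4895476 + 551080)*(2818341 + 2103782) = -4344396*4922123 = -21383651472708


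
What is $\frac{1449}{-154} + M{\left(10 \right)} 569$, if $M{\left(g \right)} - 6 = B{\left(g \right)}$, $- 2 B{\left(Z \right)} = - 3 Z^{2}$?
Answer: $\frac{1952601}{22} \approx 88755.0$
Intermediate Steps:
$B{\left(Z \right)} = \frac{3 Z^{2}}{2}$ ($B{\left(Z \right)} = - \frac{\left(-3\right) Z^{2}}{2} = \frac{3 Z^{2}}{2}$)
$M{\left(g \right)} = 6 + \frac{3 g^{2}}{2}$
$\frac{1449}{-154} + M{\left(10 \right)} 569 = \frac{1449}{-154} + \left(6 + \frac{3 \cdot 10^{2}}{2}\right) 569 = 1449 \left(- \frac{1}{154}\right) + \left(6 + \frac{3}{2} \cdot 100\right) 569 = - \frac{207}{22} + \left(6 + 150\right) 569 = - \frac{207}{22} + 156 \cdot 569 = - \frac{207}{22} + 88764 = \frac{1952601}{22}$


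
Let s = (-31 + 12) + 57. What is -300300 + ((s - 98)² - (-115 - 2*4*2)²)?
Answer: -313861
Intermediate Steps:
s = 38 (s = -19 + 57 = 38)
-300300 + ((s - 98)² - (-115 - 2*4*2)²) = -300300 + ((38 - 98)² - (-115 - 2*4*2)²) = -300300 + ((-60)² - (-115 - 8*2)²) = -300300 + (3600 - (-115 - 16)²) = -300300 + (3600 - 1*(-131)²) = -300300 + (3600 - 1*17161) = -300300 + (3600 - 17161) = -300300 - 13561 = -313861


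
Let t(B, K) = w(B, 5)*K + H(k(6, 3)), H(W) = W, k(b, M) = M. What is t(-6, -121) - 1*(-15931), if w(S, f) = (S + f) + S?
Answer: 16781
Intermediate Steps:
w(S, f) = f + 2*S
t(B, K) = 3 + K*(5 + 2*B) (t(B, K) = (5 + 2*B)*K + 3 = K*(5 + 2*B) + 3 = 3 + K*(5 + 2*B))
t(-6, -121) - 1*(-15931) = (3 - 121*(5 + 2*(-6))) - 1*(-15931) = (3 - 121*(5 - 12)) + 15931 = (3 - 121*(-7)) + 15931 = (3 + 847) + 15931 = 850 + 15931 = 16781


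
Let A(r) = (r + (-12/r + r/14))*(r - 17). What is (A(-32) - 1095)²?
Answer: 20548089/64 ≈ 3.2106e+5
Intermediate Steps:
A(r) = (-17 + r)*(-12/r + 15*r/14) (A(r) = (r + (-12/r + r*(1/14)))*(-17 + r) = (r + (-12/r + r/14))*(-17 + r) = (-12/r + 15*r/14)*(-17 + r) = (-17 + r)*(-12/r + 15*r/14))
(A(-32) - 1095)² = ((-12 + 204/(-32) - 255/14*(-32) + (15/14)*(-32)²) - 1095)² = ((-12 + 204*(-1/32) + 4080/7 + (15/14)*1024) - 1095)² = ((-12 - 51/8 + 4080/7 + 7680/7) - 1095)² = (13293/8 - 1095)² = (4533/8)² = 20548089/64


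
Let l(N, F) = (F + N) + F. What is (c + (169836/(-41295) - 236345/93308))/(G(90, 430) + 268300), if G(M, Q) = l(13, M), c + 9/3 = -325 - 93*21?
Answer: -2938216959641/344848279777660 ≈ -0.0085203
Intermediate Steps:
l(N, F) = N + 2*F
c = -2281 (c = -3 + (-325 - 93*21) = -3 + (-325 - 1953) = -3 - 2278 = -2281)
G(M, Q) = 13 + 2*M
(c + (169836/(-41295) - 236345/93308))/(G(90, 430) + 268300) = (-2281 + (169836/(-41295) - 236345/93308))/((13 + 2*90) + 268300) = (-2281 + (169836*(-1/41295) - 236345*1/93308))/((13 + 180) + 268300) = (-2281 + (-56612/13765 - 236345/93308))/(193 + 268300) = (-2281 - 8535641421/1284384620)/268493 = -2938216959641/1284384620*1/268493 = -2938216959641/344848279777660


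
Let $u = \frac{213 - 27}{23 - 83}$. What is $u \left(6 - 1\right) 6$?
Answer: $-93$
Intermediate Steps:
$u = - \frac{31}{10}$ ($u = \frac{186}{-60} = 186 \left(- \frac{1}{60}\right) = - \frac{31}{10} \approx -3.1$)
$u \left(6 - 1\right) 6 = - \frac{31 \left(6 - 1\right) 6}{10} = - \frac{31 \cdot 5 \cdot 6}{10} = \left(- \frac{31}{10}\right) 30 = -93$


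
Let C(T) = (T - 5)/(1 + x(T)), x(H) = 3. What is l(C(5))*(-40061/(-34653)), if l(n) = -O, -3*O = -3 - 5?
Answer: -320488/103959 ≈ -3.0828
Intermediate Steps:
O = 8/3 (O = -(-3 - 5)/3 = -1/3*(-8) = 8/3 ≈ 2.6667)
C(T) = -5/4 + T/4 (C(T) = (T - 5)/(1 + 3) = (-5 + T)/4 = (-5 + T)*(1/4) = -5/4 + T/4)
l(n) = -8/3 (l(n) = -1*8/3 = -8/3)
l(C(5))*(-40061/(-34653)) = -(-320488)/(3*(-34653)) = -(-320488)*(-1)/(3*34653) = -8/3*40061/34653 = -320488/103959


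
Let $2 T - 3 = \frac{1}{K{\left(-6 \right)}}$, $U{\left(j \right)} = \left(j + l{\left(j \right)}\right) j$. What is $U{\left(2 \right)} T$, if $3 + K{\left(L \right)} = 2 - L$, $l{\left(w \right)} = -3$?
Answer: $- \frac{16}{5} \approx -3.2$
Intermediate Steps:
$K{\left(L \right)} = -1 - L$ ($K{\left(L \right)} = -3 - \left(-2 + L\right) = -1 - L$)
$U{\left(j \right)} = j \left(-3 + j\right)$ ($U{\left(j \right)} = \left(j - 3\right) j = \left(-3 + j\right) j = j \left(-3 + j\right)$)
$T = \frac{8}{5}$ ($T = \frac{3}{2} + \frac{1}{2 \left(-1 - -6\right)} = \frac{3}{2} + \frac{1}{2 \left(-1 + 6\right)} = \frac{3}{2} + \frac{1}{2 \cdot 5} = \frac{3}{2} + \frac{1}{2} \cdot \frac{1}{5} = \frac{3}{2} + \frac{1}{10} = \frac{8}{5} \approx 1.6$)
$U{\left(2 \right)} T = 2 \left(-3 + 2\right) \frac{8}{5} = 2 \left(-1\right) \frac{8}{5} = \left(-2\right) \frac{8}{5} = - \frac{16}{5}$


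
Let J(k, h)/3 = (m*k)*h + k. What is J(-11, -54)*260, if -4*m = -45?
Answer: 5203770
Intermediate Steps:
m = 45/4 (m = -¼*(-45) = 45/4 ≈ 11.250)
J(k, h) = 3*k + 135*h*k/4 (J(k, h) = 3*((45*k/4)*h + k) = 3*(45*h*k/4 + k) = 3*(k + 45*h*k/4) = 3*k + 135*h*k/4)
J(-11, -54)*260 = ((¾)*(-11)*(4 + 45*(-54)))*260 = ((¾)*(-11)*(4 - 2430))*260 = ((¾)*(-11)*(-2426))*260 = (40029/2)*260 = 5203770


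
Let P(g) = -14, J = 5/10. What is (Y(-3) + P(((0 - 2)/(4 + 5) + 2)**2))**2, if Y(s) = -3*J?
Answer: 961/4 ≈ 240.25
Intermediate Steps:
J = 1/2 (J = 5*(1/10) = 1/2 ≈ 0.50000)
Y(s) = -3/2 (Y(s) = -3*1/2 = -3/2)
(Y(-3) + P(((0 - 2)/(4 + 5) + 2)**2))**2 = (-3/2 - 14)**2 = (-31/2)**2 = 961/4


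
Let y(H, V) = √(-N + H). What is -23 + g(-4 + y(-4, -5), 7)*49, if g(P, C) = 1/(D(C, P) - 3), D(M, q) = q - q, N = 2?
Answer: -118/3 ≈ -39.333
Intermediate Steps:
D(M, q) = 0
y(H, V) = √(-2 + H) (y(H, V) = √(-1*2 + H) = √(-2 + H))
g(P, C) = -⅓ (g(P, C) = 1/(0 - 3) = 1/(-3) = -⅓)
-23 + g(-4 + y(-4, -5), 7)*49 = -23 - ⅓*49 = -23 - 49/3 = -118/3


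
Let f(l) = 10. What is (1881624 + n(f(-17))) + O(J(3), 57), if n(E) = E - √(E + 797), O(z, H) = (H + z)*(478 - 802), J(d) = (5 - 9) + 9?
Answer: 1861546 - √807 ≈ 1.8615e+6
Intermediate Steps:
J(d) = 5 (J(d) = -4 + 9 = 5)
O(z, H) = -324*H - 324*z (O(z, H) = (H + z)*(-324) = -324*H - 324*z)
n(E) = E - √(797 + E)
(1881624 + n(f(-17))) + O(J(3), 57) = (1881624 + (10 - √(797 + 10))) + (-324*57 - 324*5) = (1881624 + (10 - √807)) + (-18468 - 1620) = (1881634 - √807) - 20088 = 1861546 - √807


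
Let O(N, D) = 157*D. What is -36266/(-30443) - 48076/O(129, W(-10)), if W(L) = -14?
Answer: 110235024/4779551 ≈ 23.064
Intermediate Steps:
-36266/(-30443) - 48076/O(129, W(-10)) = -36266/(-30443) - 48076/(157*(-14)) = -36266*(-1/30443) - 48076/(-2198) = 36266/30443 - 48076*(-1/2198) = 36266/30443 + 3434/157 = 110235024/4779551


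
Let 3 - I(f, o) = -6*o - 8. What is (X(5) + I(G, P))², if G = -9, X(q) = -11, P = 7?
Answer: 1764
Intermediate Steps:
I(f, o) = 11 + 6*o (I(f, o) = 3 - (-6*o - 8) = 3 - (-8 - 6*o) = 3 + (8 + 6*o) = 11 + 6*o)
(X(5) + I(G, P))² = (-11 + (11 + 6*7))² = (-11 + (11 + 42))² = (-11 + 53)² = 42² = 1764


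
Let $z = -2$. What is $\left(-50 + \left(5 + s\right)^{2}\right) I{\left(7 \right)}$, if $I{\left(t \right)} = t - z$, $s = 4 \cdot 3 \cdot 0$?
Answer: $-225$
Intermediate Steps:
$s = 0$ ($s = 12 \cdot 0 = 0$)
$I{\left(t \right)} = 2 + t$ ($I{\left(t \right)} = t - -2 = t + 2 = 2 + t$)
$\left(-50 + \left(5 + s\right)^{2}\right) I{\left(7 \right)} = \left(-50 + \left(5 + 0\right)^{2}\right) \left(2 + 7\right) = \left(-50 + 5^{2}\right) 9 = \left(-50 + 25\right) 9 = \left(-25\right) 9 = -225$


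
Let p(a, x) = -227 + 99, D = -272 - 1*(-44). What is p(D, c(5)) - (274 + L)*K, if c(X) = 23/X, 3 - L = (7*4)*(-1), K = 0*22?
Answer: -128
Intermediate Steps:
K = 0
D = -228 (D = -272 + 44 = -228)
L = 31 (L = 3 - 7*4*(-1) = 3 - 28*(-1) = 3 - 1*(-28) = 3 + 28 = 31)
p(a, x) = -128
p(D, c(5)) - (274 + L)*K = -128 - (274 + 31)*0 = -128 - 305*0 = -128 - 1*0 = -128 + 0 = -128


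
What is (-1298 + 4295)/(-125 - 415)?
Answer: -111/20 ≈ -5.5500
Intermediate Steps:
(-1298 + 4295)/(-125 - 415) = 2997/(-540) = 2997*(-1/540) = -111/20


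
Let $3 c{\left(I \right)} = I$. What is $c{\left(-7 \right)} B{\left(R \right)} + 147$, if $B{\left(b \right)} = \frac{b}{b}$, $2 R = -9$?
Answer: $\frac{434}{3} \approx 144.67$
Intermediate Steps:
$R = - \frac{9}{2}$ ($R = \frac{1}{2} \left(-9\right) = - \frac{9}{2} \approx -4.5$)
$c{\left(I \right)} = \frac{I}{3}$
$B{\left(b \right)} = 1$
$c{\left(-7 \right)} B{\left(R \right)} + 147 = \frac{1}{3} \left(-7\right) 1 + 147 = \left(- \frac{7}{3}\right) 1 + 147 = - \frac{7}{3} + 147 = \frac{434}{3}$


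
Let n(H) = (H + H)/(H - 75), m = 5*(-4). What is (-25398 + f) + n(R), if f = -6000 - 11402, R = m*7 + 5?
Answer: -299591/7 ≈ -42799.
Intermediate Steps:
m = -20
R = -135 (R = -20*7 + 5 = -140 + 5 = -135)
f = -17402
n(H) = 2*H/(-75 + H) (n(H) = (2*H)/(-75 + H) = 2*H/(-75 + H))
(-25398 + f) + n(R) = (-25398 - 17402) + 2*(-135)/(-75 - 135) = -42800 + 2*(-135)/(-210) = -42800 + 2*(-135)*(-1/210) = -42800 + 9/7 = -299591/7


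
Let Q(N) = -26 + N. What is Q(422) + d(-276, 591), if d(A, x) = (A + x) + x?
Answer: 1302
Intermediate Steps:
d(A, x) = A + 2*x
Q(422) + d(-276, 591) = (-26 + 422) + (-276 + 2*591) = 396 + (-276 + 1182) = 396 + 906 = 1302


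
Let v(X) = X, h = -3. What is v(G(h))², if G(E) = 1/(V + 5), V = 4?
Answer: 1/81 ≈ 0.012346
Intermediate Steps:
G(E) = ⅑ (G(E) = 1/(4 + 5) = 1/9 = ⅑)
v(G(h))² = (⅑)² = 1/81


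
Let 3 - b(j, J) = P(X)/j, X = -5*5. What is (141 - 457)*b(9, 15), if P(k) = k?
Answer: -16432/9 ≈ -1825.8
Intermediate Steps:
X = -25
b(j, J) = 3 + 25/j (b(j, J) = 3 - (-25)/j = 3 + 25/j)
(141 - 457)*b(9, 15) = (141 - 457)*(3 + 25/9) = -316*(3 + 25*(⅑)) = -316*(3 + 25/9) = -316*52/9 = -16432/9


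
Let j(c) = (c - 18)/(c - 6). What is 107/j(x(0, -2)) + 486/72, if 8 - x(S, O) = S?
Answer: -293/20 ≈ -14.650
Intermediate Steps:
x(S, O) = 8 - S
j(c) = (-18 + c)/(-6 + c)
107/j(x(0, -2)) + 486/72 = 107/(((-18 + (8 - 1*0))/(-6 + (8 - 1*0)))) + 486/72 = 107/(((-18 + (8 + 0))/(-6 + (8 + 0)))) + 486*(1/72) = 107/(((-18 + 8)/(-6 + 8))) + 27/4 = 107/((-10/2)) + 27/4 = 107/(((½)*(-10))) + 27/4 = 107/(-5) + 27/4 = 107*(-⅕) + 27/4 = -107/5 + 27/4 = -293/20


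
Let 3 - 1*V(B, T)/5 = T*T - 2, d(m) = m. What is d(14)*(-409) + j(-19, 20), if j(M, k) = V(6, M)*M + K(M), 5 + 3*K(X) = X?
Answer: 28086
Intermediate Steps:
K(X) = -5/3 + X/3
V(B, T) = 25 - 5*T² (V(B, T) = 15 - 5*(T*T - 2) = 15 - 5*(T² - 2) = 15 - 5*(-2 + T²) = 15 + (10 - 5*T²) = 25 - 5*T²)
j(M, k) = -5/3 + M/3 + M*(25 - 5*M²) (j(M, k) = (25 - 5*M²)*M + (-5/3 + M/3) = M*(25 - 5*M²) + (-5/3 + M/3) = -5/3 + M/3 + M*(25 - 5*M²))
d(14)*(-409) + j(-19, 20) = 14*(-409) + (-5/3 - 5*(-19)³ + (76/3)*(-19)) = -5726 + (-5/3 - 5*(-6859) - 1444/3) = -5726 + (-5/3 + 34295 - 1444/3) = -5726 + 33812 = 28086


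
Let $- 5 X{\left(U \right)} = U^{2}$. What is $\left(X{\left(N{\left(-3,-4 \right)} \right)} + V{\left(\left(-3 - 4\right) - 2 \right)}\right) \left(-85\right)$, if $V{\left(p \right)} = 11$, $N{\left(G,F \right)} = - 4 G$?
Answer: $1513$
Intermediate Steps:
$X{\left(U \right)} = - \frac{U^{2}}{5}$
$\left(X{\left(N{\left(-3,-4 \right)} \right)} + V{\left(\left(-3 - 4\right) - 2 \right)}\right) \left(-85\right) = \left(- \frac{\left(\left(-4\right) \left(-3\right)\right)^{2}}{5} + 11\right) \left(-85\right) = \left(- \frac{12^{2}}{5} + 11\right) \left(-85\right) = \left(\left(- \frac{1}{5}\right) 144 + 11\right) \left(-85\right) = \left(- \frac{144}{5} + 11\right) \left(-85\right) = \left(- \frac{89}{5}\right) \left(-85\right) = 1513$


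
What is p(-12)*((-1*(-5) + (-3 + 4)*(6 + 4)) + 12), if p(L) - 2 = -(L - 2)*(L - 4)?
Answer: -5994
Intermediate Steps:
p(L) = 2 - (-4 + L)*(-2 + L) (p(L) = 2 - (L - 2)*(L - 4) = 2 - (-2 + L)*(-4 + L) = 2 - (-4 + L)*(-2 + L))
p(-12)*((-1*(-5) + (-3 + 4)*(6 + 4)) + 12) = (-6 - 1*(-12)² + 6*(-12))*((-1*(-5) + (-3 + 4)*(6 + 4)) + 12) = (-6 - 1*144 - 72)*((5 + 1*10) + 12) = (-6 - 144 - 72)*((5 + 10) + 12) = -222*(15 + 12) = -222*27 = -5994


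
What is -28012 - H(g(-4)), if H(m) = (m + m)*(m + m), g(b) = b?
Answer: -28076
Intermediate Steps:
H(m) = 4*m**2 (H(m) = (2*m)*(2*m) = 4*m**2)
-28012 - H(g(-4)) = -28012 - 4*(-4)**2 = -28012 - 4*16 = -28012 - 1*64 = -28012 - 64 = -28076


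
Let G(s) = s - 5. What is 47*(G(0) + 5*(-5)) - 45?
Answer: -1455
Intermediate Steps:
G(s) = -5 + s
47*(G(0) + 5*(-5)) - 45 = 47*((-5 + 0) + 5*(-5)) - 45 = 47*(-5 - 25) - 45 = 47*(-30) - 45 = -1410 - 45 = -1455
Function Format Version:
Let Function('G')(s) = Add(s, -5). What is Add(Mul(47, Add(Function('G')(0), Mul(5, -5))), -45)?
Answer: -1455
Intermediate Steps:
Function('G')(s) = Add(-5, s)
Add(Mul(47, Add(Function('G')(0), Mul(5, -5))), -45) = Add(Mul(47, Add(Add(-5, 0), Mul(5, -5))), -45) = Add(Mul(47, Add(-5, -25)), -45) = Add(Mul(47, -30), -45) = Add(-1410, -45) = -1455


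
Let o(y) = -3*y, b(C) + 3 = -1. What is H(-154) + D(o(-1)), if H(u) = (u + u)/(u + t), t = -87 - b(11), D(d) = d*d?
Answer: 2441/237 ≈ 10.300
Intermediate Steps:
b(C) = -4 (b(C) = -3 - 1 = -4)
D(d) = d**2
t = -83 (t = -87 - 1*(-4) = -87 + 4 = -83)
H(u) = 2*u/(-83 + u) (H(u) = (u + u)/(u - 83) = (2*u)/(-83 + u) = 2*u/(-83 + u))
H(-154) + D(o(-1)) = 2*(-154)/(-83 - 154) + (-3*(-1))**2 = 2*(-154)/(-237) + 3**2 = 2*(-154)*(-1/237) + 9 = 308/237 + 9 = 2441/237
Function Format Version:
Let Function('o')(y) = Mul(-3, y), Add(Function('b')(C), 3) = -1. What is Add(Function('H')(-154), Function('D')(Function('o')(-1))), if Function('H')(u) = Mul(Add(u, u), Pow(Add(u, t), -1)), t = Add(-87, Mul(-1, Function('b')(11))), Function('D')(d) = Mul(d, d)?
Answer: Rational(2441, 237) ≈ 10.300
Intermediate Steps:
Function('b')(C) = -4 (Function('b')(C) = Add(-3, -1) = -4)
Function('D')(d) = Pow(d, 2)
t = -83 (t = Add(-87, Mul(-1, -4)) = Add(-87, 4) = -83)
Function('H')(u) = Mul(2, u, Pow(Add(-83, u), -1)) (Function('H')(u) = Mul(Add(u, u), Pow(Add(u, -83), -1)) = Mul(Mul(2, u), Pow(Add(-83, u), -1)) = Mul(2, u, Pow(Add(-83, u), -1)))
Add(Function('H')(-154), Function('D')(Function('o')(-1))) = Add(Mul(2, -154, Pow(Add(-83, -154), -1)), Pow(Mul(-3, -1), 2)) = Add(Mul(2, -154, Pow(-237, -1)), Pow(3, 2)) = Add(Mul(2, -154, Rational(-1, 237)), 9) = Add(Rational(308, 237), 9) = Rational(2441, 237)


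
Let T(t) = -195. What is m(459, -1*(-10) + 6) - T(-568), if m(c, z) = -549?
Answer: -354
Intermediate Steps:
m(459, -1*(-10) + 6) - T(-568) = -549 - 1*(-195) = -549 + 195 = -354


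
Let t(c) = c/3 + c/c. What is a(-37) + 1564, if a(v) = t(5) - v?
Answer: 4811/3 ≈ 1603.7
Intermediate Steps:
t(c) = 1 + c/3 (t(c) = c*(⅓) + 1 = c/3 + 1 = 1 + c/3)
a(v) = 8/3 - v (a(v) = (1 + (⅓)*5) - v = (1 + 5/3) - v = 8/3 - v)
a(-37) + 1564 = (8/3 - 1*(-37)) + 1564 = (8/3 + 37) + 1564 = 119/3 + 1564 = 4811/3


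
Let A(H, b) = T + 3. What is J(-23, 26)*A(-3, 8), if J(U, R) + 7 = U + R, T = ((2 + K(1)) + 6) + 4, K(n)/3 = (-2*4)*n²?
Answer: 36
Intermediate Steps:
K(n) = -24*n² (K(n) = 3*((-2*4)*n²) = 3*(-8*n²) = -24*n²)
T = -12 (T = ((2 - 24*1²) + 6) + 4 = ((2 - 24*1) + 6) + 4 = ((2 - 24) + 6) + 4 = (-22 + 6) + 4 = -16 + 4 = -12)
J(U, R) = -7 + R + U (J(U, R) = -7 + (U + R) = -7 + (R + U) = -7 + R + U)
A(H, b) = -9 (A(H, b) = -12 + 3 = -9)
J(-23, 26)*A(-3, 8) = (-7 + 26 - 23)*(-9) = -4*(-9) = 36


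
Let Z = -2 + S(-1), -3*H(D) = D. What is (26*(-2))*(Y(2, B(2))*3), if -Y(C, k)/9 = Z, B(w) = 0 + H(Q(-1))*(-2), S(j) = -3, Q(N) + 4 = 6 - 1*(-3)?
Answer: -7020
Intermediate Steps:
Q(N) = 5 (Q(N) = -4 + (6 - 1*(-3)) = -4 + (6 + 3) = -4 + 9 = 5)
H(D) = -D/3
B(w) = 10/3 (B(w) = 0 - ⅓*5*(-2) = 0 - 5/3*(-2) = 0 + 10/3 = 10/3)
Z = -5 (Z = -2 - 3 = -5)
Y(C, k) = 45 (Y(C, k) = -9*(-5) = 45)
(26*(-2))*(Y(2, B(2))*3) = (26*(-2))*(45*3) = -52*135 = -7020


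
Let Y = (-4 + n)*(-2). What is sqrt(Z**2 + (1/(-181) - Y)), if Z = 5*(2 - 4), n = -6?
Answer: sqrt(2620699)/181 ≈ 8.9440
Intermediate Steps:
Z = -10 (Z = 5*(-2) = -10)
Y = 20 (Y = (-4 - 6)*(-2) = -10*(-2) = 20)
sqrt(Z**2 + (1/(-181) - Y)) = sqrt((-10)**2 + (1/(-181) - 1*20)) = sqrt(100 + (-1/181 - 20)) = sqrt(100 - 3621/181) = sqrt(14479/181) = sqrt(2620699)/181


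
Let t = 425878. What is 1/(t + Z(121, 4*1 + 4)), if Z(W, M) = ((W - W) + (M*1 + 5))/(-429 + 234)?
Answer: 15/6388169 ≈ 2.3481e-6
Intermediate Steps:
Z(W, M) = -1/39 - M/195 (Z(W, M) = (0 + (M + 5))/(-195) = (0 + (5 + M))*(-1/195) = (5 + M)*(-1/195) = -1/39 - M/195)
1/(t + Z(121, 4*1 + 4)) = 1/(425878 + (-1/39 - (4*1 + 4)/195)) = 1/(425878 + (-1/39 - (4 + 4)/195)) = 1/(425878 + (-1/39 - 1/195*8)) = 1/(425878 + (-1/39 - 8/195)) = 1/(425878 - 1/15) = 1/(6388169/15) = 15/6388169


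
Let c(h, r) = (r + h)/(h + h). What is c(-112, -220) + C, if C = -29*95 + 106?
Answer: -148261/56 ≈ -2647.5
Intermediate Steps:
c(h, r) = (h + r)/(2*h) (c(h, r) = (h + r)/((2*h)) = (h + r)*(1/(2*h)) = (h + r)/(2*h))
C = -2649 (C = -2755 + 106 = -2649)
c(-112, -220) + C = (½)*(-112 - 220)/(-112) - 2649 = (½)*(-1/112)*(-332) - 2649 = 83/56 - 2649 = -148261/56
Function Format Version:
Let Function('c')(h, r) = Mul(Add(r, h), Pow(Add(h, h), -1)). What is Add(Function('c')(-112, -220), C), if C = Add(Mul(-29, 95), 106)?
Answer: Rational(-148261, 56) ≈ -2647.5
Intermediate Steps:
Function('c')(h, r) = Mul(Rational(1, 2), Pow(h, -1), Add(h, r)) (Function('c')(h, r) = Mul(Add(h, r), Pow(Mul(2, h), -1)) = Mul(Add(h, r), Mul(Rational(1, 2), Pow(h, -1))) = Mul(Rational(1, 2), Pow(h, -1), Add(h, r)))
C = -2649 (C = Add(-2755, 106) = -2649)
Add(Function('c')(-112, -220), C) = Add(Mul(Rational(1, 2), Pow(-112, -1), Add(-112, -220)), -2649) = Add(Mul(Rational(1, 2), Rational(-1, 112), -332), -2649) = Add(Rational(83, 56), -2649) = Rational(-148261, 56)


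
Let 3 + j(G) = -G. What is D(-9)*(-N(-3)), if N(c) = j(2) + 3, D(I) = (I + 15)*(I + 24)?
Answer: 180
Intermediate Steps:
j(G) = -3 - G
D(I) = (15 + I)*(24 + I)
N(c) = -2 (N(c) = (-3 - 1*2) + 3 = (-3 - 2) + 3 = -5 + 3 = -2)
D(-9)*(-N(-3)) = (360 + (-9)² + 39*(-9))*(-1*(-2)) = (360 + 81 - 351)*2 = 90*2 = 180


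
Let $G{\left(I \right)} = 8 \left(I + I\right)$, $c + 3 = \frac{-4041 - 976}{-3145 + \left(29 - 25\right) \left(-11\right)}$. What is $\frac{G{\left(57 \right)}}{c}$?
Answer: $- \frac{1454184}{2275} \approx -639.2$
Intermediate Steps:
$c = - \frac{4550}{3189}$ ($c = -3 + \frac{-4041 - 976}{-3145 + \left(29 - 25\right) \left(-11\right)} = -3 - \frac{5017}{-3145 + 4 \left(-11\right)} = -3 - \frac{5017}{-3145 - 44} = -3 - \frac{5017}{-3189} = -3 - - \frac{5017}{3189} = -3 + \frac{5017}{3189} = - \frac{4550}{3189} \approx -1.4268$)
$G{\left(I \right)} = 16 I$ ($G{\left(I \right)} = 8 \cdot 2 I = 16 I$)
$\frac{G{\left(57 \right)}}{c} = \frac{16 \cdot 57}{- \frac{4550}{3189}} = 912 \left(- \frac{3189}{4550}\right) = - \frac{1454184}{2275}$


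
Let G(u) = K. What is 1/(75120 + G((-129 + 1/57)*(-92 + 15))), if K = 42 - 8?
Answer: 1/75154 ≈ 1.3306e-5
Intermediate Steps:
K = 34
G(u) = 34
1/(75120 + G((-129 + 1/57)*(-92 + 15))) = 1/(75120 + 34) = 1/75154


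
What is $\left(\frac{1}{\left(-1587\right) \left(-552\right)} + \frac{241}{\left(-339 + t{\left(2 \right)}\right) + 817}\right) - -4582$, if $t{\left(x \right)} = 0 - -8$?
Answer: $\frac{108388162151}{23652648} \approx 4582.5$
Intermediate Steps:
$t{\left(x \right)} = 8$ ($t{\left(x \right)} = 0 + 8 = 8$)
$\left(\frac{1}{\left(-1587\right) \left(-552\right)} + \frac{241}{\left(-339 + t{\left(2 \right)}\right) + 817}\right) - -4582 = \left(\frac{1}{\left(-1587\right) \left(-552\right)} + \frac{241}{\left(-339 + 8\right) + 817}\right) - -4582 = \left(\left(- \frac{1}{1587}\right) \left(- \frac{1}{552}\right) + \frac{241}{-331 + 817}\right) + 4582 = \left(\frac{1}{876024} + \frac{241}{486}\right) + 4582 = \frac{11729015}{23652648} + 4582 = \frac{108388162151}{23652648}$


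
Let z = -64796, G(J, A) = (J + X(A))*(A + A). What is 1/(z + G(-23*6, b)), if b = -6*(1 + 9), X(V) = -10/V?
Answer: -1/48256 ≈ -2.0723e-5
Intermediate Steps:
b = -60 (b = -6*10 = -60)
G(J, A) = 2*A*(J - 10/A) (G(J, A) = (J - 10/A)*(A + A) = (J - 10/A)*(2*A) = 2*A*(J - 10/A))
1/(z + G(-23*6, b)) = 1/(-64796 + (-20 + 2*(-60)*(-23*6))) = 1/(-64796 + (-20 + 2*(-60)*(-138))) = 1/(-64796 + (-20 + 16560)) = 1/(-64796 + 16540) = 1/(-48256) = -1/48256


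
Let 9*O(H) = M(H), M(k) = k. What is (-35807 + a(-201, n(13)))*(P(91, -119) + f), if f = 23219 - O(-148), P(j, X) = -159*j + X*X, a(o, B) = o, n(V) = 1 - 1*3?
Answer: -7430142776/9 ≈ -8.2557e+8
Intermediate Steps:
n(V) = -2 (n(V) = 1 - 3 = -2)
O(H) = H/9
P(j, X) = X**2 - 159*j (P(j, X) = -159*j + X**2 = X**2 - 159*j)
f = 209119/9 (f = 23219 - (-148)/9 = 23219 - 1*(-148/9) = 23219 + 148/9 = 209119/9 ≈ 23235.)
(-35807 + a(-201, n(13)))*(P(91, -119) + f) = (-35807 - 201)*(((-119)**2 - 159*91) + 209119/9) = -36008*((14161 - 14469) + 209119/9) = -36008*(-308 + 209119/9) = -36008*206347/9 = -7430142776/9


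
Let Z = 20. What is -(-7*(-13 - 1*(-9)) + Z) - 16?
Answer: -64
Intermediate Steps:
-(-7*(-13 - 1*(-9)) + Z) - 16 = -(-7*(-13 - 1*(-9)) + 20) - 16 = -(-7*(-13 + 9) + 20) - 16 = -(-7*(-4) + 20) - 16 = -(28 + 20) - 16 = -1*48 - 16 = -48 - 16 = -64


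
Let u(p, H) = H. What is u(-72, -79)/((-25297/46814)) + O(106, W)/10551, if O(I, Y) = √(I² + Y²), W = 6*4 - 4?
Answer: 3698306/25297 + 2*√2909/10551 ≈ 146.21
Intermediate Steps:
W = 20 (W = 24 - 4 = 20)
u(-72, -79)/((-25297/46814)) + O(106, W)/10551 = -79/((-25297/46814)) + √(106² + 20²)/10551 = -79/((-25297*1/46814)) + √(11236 + 400)*(1/10551) = -79/(-25297/46814) + √11636*(1/10551) = -79*(-46814/25297) + (2*√2909)*(1/10551) = 3698306/25297 + 2*√2909/10551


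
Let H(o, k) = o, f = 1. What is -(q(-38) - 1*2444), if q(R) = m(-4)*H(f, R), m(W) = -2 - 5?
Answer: 2451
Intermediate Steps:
m(W) = -7
q(R) = -7 (q(R) = -7*1 = -7)
-(q(-38) - 1*2444) = -(-7 - 1*2444) = -(-7 - 2444) = -1*(-2451) = 2451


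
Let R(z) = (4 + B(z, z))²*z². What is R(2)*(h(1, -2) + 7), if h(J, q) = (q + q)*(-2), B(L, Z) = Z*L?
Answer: 3840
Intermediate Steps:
B(L, Z) = L*Z
h(J, q) = -4*q (h(J, q) = (2*q)*(-2) = -4*q)
R(z) = z²*(4 + z²)² (R(z) = (4 + z*z)²*z² = (4 + z²)²*z² = z²*(4 + z²)²)
R(2)*(h(1, -2) + 7) = (2²*(4 + 2²)²)*(-4*(-2) + 7) = (4*(4 + 4)²)*(8 + 7) = (4*8²)*15 = (4*64)*15 = 256*15 = 3840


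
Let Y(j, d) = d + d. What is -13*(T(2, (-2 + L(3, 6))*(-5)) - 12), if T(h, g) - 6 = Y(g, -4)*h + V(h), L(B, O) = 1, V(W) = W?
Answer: 260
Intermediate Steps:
Y(j, d) = 2*d
T(h, g) = 6 - 7*h (T(h, g) = 6 + ((2*(-4))*h + h) = 6 + (-8*h + h) = 6 - 7*h)
-13*(T(2, (-2 + L(3, 6))*(-5)) - 12) = -13*((6 - 7*2) - 12) = -13*((6 - 14) - 12) = -13*(-8 - 12) = -13*(-20) = 260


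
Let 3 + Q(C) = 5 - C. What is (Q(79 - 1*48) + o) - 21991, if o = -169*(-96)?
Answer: -5796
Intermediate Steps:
o = 16224
Q(C) = 2 - C (Q(C) = -3 + (5 - C) = 2 - C)
(Q(79 - 1*48) + o) - 21991 = ((2 - (79 - 1*48)) + 16224) - 21991 = ((2 - (79 - 48)) + 16224) - 21991 = ((2 - 1*31) + 16224) - 21991 = ((2 - 31) + 16224) - 21991 = (-29 + 16224) - 21991 = 16195 - 21991 = -5796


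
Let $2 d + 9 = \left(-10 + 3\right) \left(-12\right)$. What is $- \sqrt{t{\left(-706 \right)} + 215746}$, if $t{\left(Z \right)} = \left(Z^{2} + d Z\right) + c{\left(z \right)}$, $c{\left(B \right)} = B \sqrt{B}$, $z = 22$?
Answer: $- \sqrt{687707 + 22 \sqrt{22}} \approx -829.34$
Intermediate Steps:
$d = \frac{75}{2}$ ($d = - \frac{9}{2} + \frac{\left(-10 + 3\right) \left(-12\right)}{2} = - \frac{9}{2} + \frac{\left(-7\right) \left(-12\right)}{2} = - \frac{9}{2} + \frac{1}{2} \cdot 84 = - \frac{9}{2} + 42 = \frac{75}{2} \approx 37.5$)
$c{\left(B \right)} = B^{\frac{3}{2}}$
$t{\left(Z \right)} = Z^{2} + 22 \sqrt{22} + \frac{75 Z}{2}$ ($t{\left(Z \right)} = \left(Z^{2} + \frac{75 Z}{2}\right) + 22^{\frac{3}{2}} = \left(Z^{2} + \frac{75 Z}{2}\right) + 22 \sqrt{22} = Z^{2} + 22 \sqrt{22} + \frac{75 Z}{2}$)
$- \sqrt{t{\left(-706 \right)} + 215746} = - \sqrt{\left(\left(-706\right)^{2} + 22 \sqrt{22} + \frac{75}{2} \left(-706\right)\right) + 215746} = - \sqrt{\left(498436 + 22 \sqrt{22} - 26475\right) + 215746} = - \sqrt{\left(471961 + 22 \sqrt{22}\right) + 215746} = - \sqrt{687707 + 22 \sqrt{22}}$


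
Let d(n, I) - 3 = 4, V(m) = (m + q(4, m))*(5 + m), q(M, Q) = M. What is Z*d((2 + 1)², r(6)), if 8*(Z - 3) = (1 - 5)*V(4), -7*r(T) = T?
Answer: -231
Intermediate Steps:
r(T) = -T/7
V(m) = (4 + m)*(5 + m) (V(m) = (m + 4)*(5 + m) = (4 + m)*(5 + m))
d(n, I) = 7 (d(n, I) = 3 + 4 = 7)
Z = -33 (Z = 3 + ((1 - 5)*(20 + 4² + 9*4))/8 = 3 + (-4*(20 + 16 + 36))/8 = 3 + (-4*72)/8 = 3 + (⅛)*(-288) = 3 - 36 = -33)
Z*d((2 + 1)², r(6)) = -33*7 = -231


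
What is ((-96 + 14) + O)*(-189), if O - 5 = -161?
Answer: 44982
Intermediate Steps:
O = -156 (O = 5 - 161 = -156)
((-96 + 14) + O)*(-189) = ((-96 + 14) - 156)*(-189) = (-82 - 156)*(-189) = -238*(-189) = 44982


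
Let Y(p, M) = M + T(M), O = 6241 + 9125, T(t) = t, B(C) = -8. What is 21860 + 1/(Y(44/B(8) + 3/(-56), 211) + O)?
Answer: 345125681/15788 ≈ 21860.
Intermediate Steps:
O = 15366
Y(p, M) = 2*M (Y(p, M) = M + M = 2*M)
21860 + 1/(Y(44/B(8) + 3/(-56), 211) + O) = 21860 + 1/(2*211 + 15366) = 21860 + 1/(422 + 15366) = 21860 + 1/15788 = 345125681/15788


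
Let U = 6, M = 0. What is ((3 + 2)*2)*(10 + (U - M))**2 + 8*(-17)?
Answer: 2424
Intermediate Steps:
((3 + 2)*2)*(10 + (U - M))**2 + 8*(-17) = ((3 + 2)*2)*(10 + (6 - 1*0))**2 + 8*(-17) = (5*2)*(10 + (6 + 0))**2 - 136 = 10*(10 + 6)**2 - 136 = 10*16**2 - 136 = 10*256 - 136 = 2560 - 136 = 2424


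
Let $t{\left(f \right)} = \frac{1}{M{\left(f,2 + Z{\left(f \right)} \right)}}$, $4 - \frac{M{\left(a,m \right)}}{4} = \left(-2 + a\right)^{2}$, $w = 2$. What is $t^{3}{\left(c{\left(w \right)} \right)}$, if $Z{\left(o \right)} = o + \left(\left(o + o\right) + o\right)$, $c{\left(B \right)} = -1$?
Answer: $- \frac{1}{8000} \approx -0.000125$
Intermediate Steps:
$Z{\left(o \right)} = 4 o$ ($Z{\left(o \right)} = o + \left(2 o + o\right) = o + 3 o = 4 o$)
$M{\left(a,m \right)} = 16 - 4 \left(-2 + a\right)^{2}$
$t{\left(f \right)} = \frac{1}{4 f \left(4 - f\right)}$
$t^{3}{\left(c{\left(w \right)} \right)} = \left(- \frac{1}{4 \left(-1\right) \left(-4 - 1\right)}\right)^{3} = \left(\left(- \frac{1}{4}\right) \left(-1\right) \frac{1}{-5}\right)^{3} = \left(\left(- \frac{1}{4}\right) \left(-1\right) \left(- \frac{1}{5}\right)\right)^{3} = \left(- \frac{1}{20}\right)^{3} = - \frac{1}{8000}$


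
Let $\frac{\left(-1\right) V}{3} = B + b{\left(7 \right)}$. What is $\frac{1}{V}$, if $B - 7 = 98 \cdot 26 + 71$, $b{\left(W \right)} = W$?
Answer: $- \frac{1}{7899} \approx -0.0001266$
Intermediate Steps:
$B = 2626$ ($B = 7 + \left(98 \cdot 26 + 71\right) = 7 + \left(2548 + 71\right) = 7 + 2619 = 2626$)
$V = -7899$ ($V = - 3 \left(2626 + 7\right) = \left(-3\right) 2633 = -7899$)
$\frac{1}{V} = \frac{1}{-7899} = - \frac{1}{7899}$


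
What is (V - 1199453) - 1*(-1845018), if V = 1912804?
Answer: 2558369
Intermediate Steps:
(V - 1199453) - 1*(-1845018) = (1912804 - 1199453) - 1*(-1845018) = 713351 + 1845018 = 2558369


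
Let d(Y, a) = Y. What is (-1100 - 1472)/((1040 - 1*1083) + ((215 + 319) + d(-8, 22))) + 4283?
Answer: 2066117/483 ≈ 4277.7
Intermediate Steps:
(-1100 - 1472)/((1040 - 1*1083) + ((215 + 319) + d(-8, 22))) + 4283 = (-1100 - 1472)/((1040 - 1*1083) + ((215 + 319) - 8)) + 4283 = -2572/((1040 - 1083) + (534 - 8)) + 4283 = -2572/(-43 + 526) + 4283 = -2572/483 + 4283 = 2066117/483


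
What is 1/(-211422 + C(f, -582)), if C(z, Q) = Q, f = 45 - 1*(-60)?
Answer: -1/212004 ≈ -4.7169e-6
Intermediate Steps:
f = 105 (f = 45 + 60 = 105)
1/(-211422 + C(f, -582)) = 1/(-211422 - 582) = 1/(-212004) = -1/212004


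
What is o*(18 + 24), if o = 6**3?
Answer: 9072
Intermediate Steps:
o = 216
o*(18 + 24) = 216*(18 + 24) = 216*42 = 9072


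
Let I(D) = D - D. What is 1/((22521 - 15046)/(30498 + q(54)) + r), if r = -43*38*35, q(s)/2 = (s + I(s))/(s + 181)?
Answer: -7167138/409886865595 ≈ -1.7486e-5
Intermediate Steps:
I(D) = 0
q(s) = 2*s/(181 + s) (q(s) = 2*((s + 0)/(s + 181)) = 2*(s/(181 + s)) = 2*s/(181 + s))
r = -57190 (r = -1634*35 = -57190)
1/((22521 - 15046)/(30498 + q(54)) + r) = 1/((22521 - 15046)/(30498 + 2*54/(181 + 54)) - 57190) = 1/(7475/(30498 + 2*54/235) - 57190) = 1/(7475/(30498 + 2*54*(1/235)) - 57190) = 1/(7475/(30498 + 108/235) - 57190) = 1/(7475/(7167138/235) - 57190) = 1/(7475*(235/7167138) - 57190) = 1/(1756625/7167138 - 57190) = 1/(-409886865595/7167138) = -7167138/409886865595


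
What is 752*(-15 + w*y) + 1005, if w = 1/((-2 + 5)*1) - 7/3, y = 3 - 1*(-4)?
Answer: -20803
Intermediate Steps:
y = 7 (y = 3 + 4 = 7)
w = -2 (w = 1/3 - 7*⅓ = (⅓)*1 - 7/3 = ⅓ - 7/3 = -2)
752*(-15 + w*y) + 1005 = 752*(-15 - 2*7) + 1005 = 752*(-15 - 14) + 1005 = 752*(-29) + 1005 = -21808 + 1005 = -20803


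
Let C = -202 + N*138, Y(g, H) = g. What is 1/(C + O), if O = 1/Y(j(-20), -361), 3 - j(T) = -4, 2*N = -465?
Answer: -7/226008 ≈ -3.0972e-5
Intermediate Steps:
N = -465/2 (N = (½)*(-465) = -465/2 ≈ -232.50)
j(T) = 7 (j(T) = 3 - 1*(-4) = 3 + 4 = 7)
C = -32287 (C = -202 - 465/2*138 = -202 - 32085 = -32287)
O = ⅐ (O = 1/7 = ⅐ ≈ 0.14286)
1/(C + O) = 1/(-32287 + ⅐) = 1/(-226008/7) = -7/226008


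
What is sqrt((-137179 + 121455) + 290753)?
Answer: sqrt(275029) ≈ 524.43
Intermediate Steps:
sqrt((-137179 + 121455) + 290753) = sqrt(-15724 + 290753) = sqrt(275029)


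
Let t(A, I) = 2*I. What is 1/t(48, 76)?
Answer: 1/152 ≈ 0.0065789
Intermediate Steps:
1/t(48, 76) = 1/(2*76) = 1/152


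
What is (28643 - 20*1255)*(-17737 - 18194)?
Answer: -127303533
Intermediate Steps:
(28643 - 20*1255)*(-17737 - 18194) = (28643 - 25100)*(-35931) = 3543*(-35931) = -127303533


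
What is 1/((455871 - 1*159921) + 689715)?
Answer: 1/985665 ≈ 1.0145e-6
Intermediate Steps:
1/((455871 - 1*159921) + 689715) = 1/((455871 - 159921) + 689715) = 1/(295950 + 689715) = 1/985665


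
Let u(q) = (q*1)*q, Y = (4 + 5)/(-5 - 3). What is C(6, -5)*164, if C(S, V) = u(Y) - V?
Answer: 16441/16 ≈ 1027.6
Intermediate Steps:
Y = -9/8 (Y = 9/(-8) = 9*(-⅛) = -9/8 ≈ -1.1250)
u(q) = q² (u(q) = q*q = q²)
C(S, V) = 81/64 - V (C(S, V) = (-9/8)² - V = 81/64 - V)
C(6, -5)*164 = (81/64 - 1*(-5))*164 = (81/64 + 5)*164 = (401/64)*164 = 16441/16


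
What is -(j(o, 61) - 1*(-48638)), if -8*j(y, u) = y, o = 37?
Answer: -389067/8 ≈ -48633.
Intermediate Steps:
j(y, u) = -y/8
-(j(o, 61) - 1*(-48638)) = -(-⅛*37 - 1*(-48638)) = -(-37/8 + 48638) = -1*389067/8 = -389067/8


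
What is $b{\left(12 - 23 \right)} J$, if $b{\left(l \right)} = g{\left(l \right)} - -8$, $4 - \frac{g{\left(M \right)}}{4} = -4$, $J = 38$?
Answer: $1520$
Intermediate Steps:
$g{\left(M \right)} = 32$ ($g{\left(M \right)} = 16 - -16 = 16 + 16 = 32$)
$b{\left(l \right)} = 40$ ($b{\left(l \right)} = 32 - -8 = 32 + 8 = 40$)
$b{\left(12 - 23 \right)} J = 40 \cdot 38 = 1520$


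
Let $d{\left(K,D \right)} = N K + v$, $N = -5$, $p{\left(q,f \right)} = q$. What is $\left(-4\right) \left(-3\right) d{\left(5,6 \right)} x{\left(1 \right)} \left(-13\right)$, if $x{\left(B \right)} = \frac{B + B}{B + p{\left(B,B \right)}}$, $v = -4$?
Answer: $4524$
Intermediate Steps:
$d{\left(K,D \right)} = -4 - 5 K$ ($d{\left(K,D \right)} = - 5 K - 4 = -4 - 5 K$)
$x{\left(B \right)} = 1$ ($x{\left(B \right)} = \frac{B + B}{B + B} = \frac{2 B}{2 B} = 2 B \frac{1}{2 B} = 1$)
$\left(-4\right) \left(-3\right) d{\left(5,6 \right)} x{\left(1 \right)} \left(-13\right) = \left(-4\right) \left(-3\right) \left(-4 - 25\right) 1 \left(-13\right) = 12 \left(-4 - 25\right) 1 \left(-13\right) = 12 \left(-29\right) 1 \left(-13\right) = 12 \left(\left(-29\right) \left(-13\right)\right) = 12 \cdot 377 = 4524$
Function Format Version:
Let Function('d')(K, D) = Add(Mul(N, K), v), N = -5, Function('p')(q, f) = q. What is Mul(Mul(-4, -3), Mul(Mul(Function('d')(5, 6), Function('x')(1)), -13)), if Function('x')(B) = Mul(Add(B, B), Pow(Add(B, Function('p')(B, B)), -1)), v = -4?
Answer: 4524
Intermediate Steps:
Function('d')(K, D) = Add(-4, Mul(-5, K)) (Function('d')(K, D) = Add(Mul(-5, K), -4) = Add(-4, Mul(-5, K)))
Function('x')(B) = 1 (Function('x')(B) = Mul(Add(B, B), Pow(Add(B, B), -1)) = Mul(Mul(2, B), Pow(Mul(2, B), -1)) = Mul(Mul(2, B), Mul(Rational(1, 2), Pow(B, -1))) = 1)
Mul(Mul(-4, -3), Mul(Mul(Function('d')(5, 6), Function('x')(1)), -13)) = Mul(Mul(-4, -3), Mul(Mul(Add(-4, Mul(-5, 5)), 1), -13)) = Mul(12, Mul(Mul(Add(-4, -25), 1), -13)) = Mul(12, Mul(Mul(-29, 1), -13)) = Mul(12, Mul(-29, -13)) = Mul(12, 377) = 4524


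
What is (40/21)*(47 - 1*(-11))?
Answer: 2320/21 ≈ 110.48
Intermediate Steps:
(40/21)*(47 - 1*(-11)) = (40*(1/21))*(47 + 11) = (40/21)*58 = 2320/21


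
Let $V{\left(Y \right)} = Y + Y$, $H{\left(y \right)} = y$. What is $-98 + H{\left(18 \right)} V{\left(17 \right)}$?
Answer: $514$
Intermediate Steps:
$V{\left(Y \right)} = 2 Y$
$-98 + H{\left(18 \right)} V{\left(17 \right)} = -98 + 18 \cdot 2 \cdot 17 = -98 + 18 \cdot 34 = -98 + 612 = 514$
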